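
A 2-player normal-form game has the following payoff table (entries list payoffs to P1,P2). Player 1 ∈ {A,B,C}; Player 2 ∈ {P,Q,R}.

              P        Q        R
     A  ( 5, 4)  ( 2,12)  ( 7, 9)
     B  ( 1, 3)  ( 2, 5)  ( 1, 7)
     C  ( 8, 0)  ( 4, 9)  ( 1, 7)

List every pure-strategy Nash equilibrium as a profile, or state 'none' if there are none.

Nash profiles: (C,Q)

(A,P): not NE [P1→C gives 8>5; P2→Q gives 12>4]
(A,Q): not NE [P1→C gives 4>2]
(A,R): not NE [P2→Q gives 12>9]
(B,P): not NE [P1→C gives 8>1; P2→R gives 7>3]
(B,Q): not NE [P1→C gives 4>2; P2→R gives 7>5]
(B,R): not NE [P1→A gives 7>1]
(C,P): not NE [P2→Q gives 9>0]
(C,Q): NE
(C,R): not NE [P1→A gives 7>1; P2→Q gives 9>7]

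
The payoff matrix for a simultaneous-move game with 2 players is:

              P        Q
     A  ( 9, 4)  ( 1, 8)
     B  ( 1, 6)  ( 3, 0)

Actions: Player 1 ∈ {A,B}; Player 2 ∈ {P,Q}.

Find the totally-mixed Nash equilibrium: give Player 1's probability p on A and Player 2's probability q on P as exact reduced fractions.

P1 indiff ⇒ q·9+(1-q)·1 = q·1+(1-q)·3 ⇒ q(8) = (1-q)(2) ⇒ q = 1/5
P2 indiff ⇒ p·4+(1-p)·6 = p·8+(1-p)·0 ⇒ p(-4) = (1-p)(-6) ⇒ p = 3/5

(p,q) = (3/5, 1/5)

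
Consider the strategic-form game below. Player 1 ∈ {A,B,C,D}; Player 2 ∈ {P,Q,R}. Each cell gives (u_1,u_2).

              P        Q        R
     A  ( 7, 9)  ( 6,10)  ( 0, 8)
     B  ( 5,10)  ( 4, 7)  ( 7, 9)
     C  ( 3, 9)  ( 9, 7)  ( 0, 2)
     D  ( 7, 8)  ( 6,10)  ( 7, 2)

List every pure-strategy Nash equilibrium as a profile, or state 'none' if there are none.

Equilibria: none

(A,P): not NE [P2→Q gives 10>9]
(A,Q): not NE [P1→C gives 9>6]
(A,R): not NE [P1→D gives 7>0; P2→Q gives 10>8]
(B,P): not NE [P1→D gives 7>5]
(B,Q): not NE [P1→C gives 9>4; P2→P gives 10>7]
(B,R): not NE [P2→P gives 10>9]
(C,P): not NE [P1→D gives 7>3]
(C,Q): not NE [P2→P gives 9>7]
(C,R): not NE [P1→D gives 7>0; P2→P gives 9>2]
(D,P): not NE [P2→Q gives 10>8]
(D,Q): not NE [P1→C gives 9>6]
(D,R): not NE [P2→Q gives 10>2]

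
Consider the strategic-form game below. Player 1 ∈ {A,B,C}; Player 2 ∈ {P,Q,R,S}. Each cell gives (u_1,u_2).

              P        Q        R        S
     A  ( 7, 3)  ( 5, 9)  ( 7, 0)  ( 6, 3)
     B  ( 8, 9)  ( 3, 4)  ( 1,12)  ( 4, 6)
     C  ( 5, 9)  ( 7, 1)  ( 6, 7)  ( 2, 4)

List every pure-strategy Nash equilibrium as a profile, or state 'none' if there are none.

(A,P): not NE [P1→B gives 8>7; P2→Q gives 9>3]
(A,Q): not NE [P1→C gives 7>5]
(A,R): not NE [P2→Q gives 9>0]
(A,S): not NE [P2→Q gives 9>3]
(B,P): not NE [P2→R gives 12>9]
(B,Q): not NE [P1→C gives 7>3; P2→R gives 12>4]
(B,R): not NE [P1→A gives 7>1]
(B,S): not NE [P1→A gives 6>4; P2→R gives 12>6]
(C,P): not NE [P1→B gives 8>5]
(C,Q): not NE [P2→P gives 9>1]
(C,R): not NE [P1→A gives 7>6; P2→P gives 9>7]
(C,S): not NE [P1→A gives 6>2; P2→P gives 9>4]

Equilibria: none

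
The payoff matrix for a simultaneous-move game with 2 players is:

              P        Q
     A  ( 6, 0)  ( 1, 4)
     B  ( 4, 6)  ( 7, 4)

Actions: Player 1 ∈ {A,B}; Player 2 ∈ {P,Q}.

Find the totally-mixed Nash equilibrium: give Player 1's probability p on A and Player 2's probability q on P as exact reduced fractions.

P1 indiff ⇒ q·6+(1-q)·1 = q·4+(1-q)·7 ⇒ q(2) = (1-q)(6) ⇒ q = 3/4
P2 indiff ⇒ p·0+(1-p)·6 = p·4+(1-p)·4 ⇒ p(-4) = (1-p)(-2) ⇒ p = 1/3

P1 mixes 1/3 on A; P2 mixes 3/4 on P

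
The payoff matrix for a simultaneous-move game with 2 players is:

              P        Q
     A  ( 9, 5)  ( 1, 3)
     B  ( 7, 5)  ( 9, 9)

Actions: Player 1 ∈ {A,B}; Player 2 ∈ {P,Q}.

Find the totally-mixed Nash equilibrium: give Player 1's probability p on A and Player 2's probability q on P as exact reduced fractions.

P1 mixes 2/3 on A; P2 mixes 4/5 on P

P1 indiff ⇒ q·9+(1-q)·1 = q·7+(1-q)·9 ⇒ q(2) = (1-q)(8) ⇒ q = 4/5
P2 indiff ⇒ p·5+(1-p)·5 = p·3+(1-p)·9 ⇒ p(2) = (1-p)(4) ⇒ p = 2/3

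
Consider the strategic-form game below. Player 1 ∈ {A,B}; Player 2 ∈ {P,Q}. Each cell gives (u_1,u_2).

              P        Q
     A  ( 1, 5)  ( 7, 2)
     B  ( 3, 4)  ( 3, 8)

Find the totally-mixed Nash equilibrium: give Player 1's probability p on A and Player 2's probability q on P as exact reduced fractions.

p=4/7, q=2/3

P1 indiff ⇒ q·1+(1-q)·7 = q·3+(1-q)·3 ⇒ q(-2) = (1-q)(-4) ⇒ q = 2/3
P2 indiff ⇒ p·5+(1-p)·4 = p·2+(1-p)·8 ⇒ p(3) = (1-p)(4) ⇒ p = 4/7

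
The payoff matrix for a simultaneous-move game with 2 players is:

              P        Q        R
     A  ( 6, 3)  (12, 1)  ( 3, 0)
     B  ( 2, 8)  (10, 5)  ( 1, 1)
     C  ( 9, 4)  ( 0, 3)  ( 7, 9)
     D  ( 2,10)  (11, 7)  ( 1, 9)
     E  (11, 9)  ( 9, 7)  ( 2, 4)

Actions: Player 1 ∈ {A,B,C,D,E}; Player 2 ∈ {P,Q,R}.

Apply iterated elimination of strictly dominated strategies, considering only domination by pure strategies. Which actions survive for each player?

IESDS → P1:{C,E} P2:{P,R}

P1 drop B (A beats it: P:6>2 Q:12>10 R:3>1)
P1 drop D (A beats it: P:6>2 Q:12>11 R:3>1)
P2 drop Q (P beats it: A:3>1 C:4>3 E:9>7)
P1 drop A (C beats it: P:9>6 R:7>3)
P1→{C,E} P2→{P,R}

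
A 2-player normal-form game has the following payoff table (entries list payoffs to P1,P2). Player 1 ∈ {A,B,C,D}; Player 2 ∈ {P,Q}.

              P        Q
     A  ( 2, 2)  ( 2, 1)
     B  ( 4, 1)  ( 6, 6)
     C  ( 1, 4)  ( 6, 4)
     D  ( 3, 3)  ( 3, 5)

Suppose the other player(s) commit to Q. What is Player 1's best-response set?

u_1(A vs Q) = 2
u_1(B vs Q) = 6
u_1(C vs Q) = 6
u_1(D vs Q) = 3
max payoff 6 at {B,C}

argmax u_1 = {B,C}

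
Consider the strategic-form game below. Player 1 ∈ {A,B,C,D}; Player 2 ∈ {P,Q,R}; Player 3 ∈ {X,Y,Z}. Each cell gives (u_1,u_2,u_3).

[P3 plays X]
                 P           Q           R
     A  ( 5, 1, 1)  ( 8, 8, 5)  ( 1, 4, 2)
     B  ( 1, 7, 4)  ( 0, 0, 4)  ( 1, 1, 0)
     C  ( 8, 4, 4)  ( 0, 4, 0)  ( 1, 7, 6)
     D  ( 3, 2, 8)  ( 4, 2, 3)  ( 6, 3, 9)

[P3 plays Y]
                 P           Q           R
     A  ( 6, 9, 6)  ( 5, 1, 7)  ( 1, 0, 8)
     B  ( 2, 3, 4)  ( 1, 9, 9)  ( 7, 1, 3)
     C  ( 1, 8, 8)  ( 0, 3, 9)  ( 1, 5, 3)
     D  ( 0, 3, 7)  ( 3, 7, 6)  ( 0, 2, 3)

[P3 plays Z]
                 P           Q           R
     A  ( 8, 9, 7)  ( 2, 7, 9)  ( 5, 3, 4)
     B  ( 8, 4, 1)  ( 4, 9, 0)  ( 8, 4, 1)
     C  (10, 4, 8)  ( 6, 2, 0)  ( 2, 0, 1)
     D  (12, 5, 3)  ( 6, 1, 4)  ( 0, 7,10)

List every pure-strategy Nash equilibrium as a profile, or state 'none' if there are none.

No pure NE.

(A,P,X): not NE [P1→C gives 8>5; P2→Q gives 8>1; P3→Z gives 7>1]
(A,P,Y): not NE [P3→Z gives 7>6]
(A,P,Z): not NE [P1→D gives 12>8]
(A,Q,X): not NE [P3→Z gives 9>5]
(A,Q,Y): not NE [P2→P gives 9>1; P3→Z gives 9>7]
(A,Q,Z): not NE [P1→D gives 6>2; P2→P gives 9>7]
(A,R,X): not NE [P1→D gives 6>1; P2→Q gives 8>4; P3→Y gives 8>2]
(A,R,Y): not NE [P1→B gives 7>1; P2→P gives 9>0]
(A,R,Z): not NE [P1→B gives 8>5; P2→P gives 9>3; P3→Y gives 8>4]
(B,P,X): not NE [P1→C gives 8>1]
(B,P,Y): not NE [P1→A gives 6>2; P2→Q gives 9>3]
(B,P,Z): not NE [P1→D gives 12>8; P2→Q gives 9>4; P3→Y gives 4>1]
(B,Q,X): not NE [P1→A gives 8>0; P2→P gives 7>0; P3→Y gives 9>4]
(B,Q,Y): not NE [P1→A gives 5>1]
(B,Q,Z): not NE [P1→D gives 6>4; P3→Y gives 9>0]
(B,R,X): not NE [P1→D gives 6>1; P2→P gives 7>1; P3→Y gives 3>0]
(B,R,Y): not NE [P2→Q gives 9>1]
(B,R,Z): not NE [P2→Q gives 9>4; P3→Y gives 3>1]
(C,P,X): not NE [P2→R gives 7>4; P3→Z gives 8>4]
(C,P,Y): not NE [P1→A gives 6>1]
(C,P,Z): not NE [P1→D gives 12>10]
(C,Q,X): not NE [P1→A gives 8>0; P2→R gives 7>4; P3→Y gives 9>0]
(C,Q,Y): not NE [P1→A gives 5>0; P2→P gives 8>3]
(C,Q,Z): not NE [P2→P gives 4>2; P3→Y gives 9>0]
(C,R,X): not NE [P1→D gives 6>1]
(C,R,Y): not NE [P1→B gives 7>1; P2→P gives 8>5; P3→X gives 6>3]
(C,R,Z): not NE [P1→B gives 8>2; P2→P gives 4>0; P3→X gives 6>1]
(D,P,X): not NE [P1→C gives 8>3; P2→R gives 3>2]
(D,P,Y): not NE [P1→A gives 6>0; P2→Q gives 7>3; P3→X gives 8>7]
(D,P,Z): not NE [P2→R gives 7>5; P3→X gives 8>3]
(D,Q,X): not NE [P1→A gives 8>4; P2→R gives 3>2; P3→Y gives 6>3]
(D,Q,Y): not NE [P1→A gives 5>3]
(D,Q,Z): not NE [P2→R gives 7>1; P3→Y gives 6>4]
(D,R,X): not NE [P3→Z gives 10>9]
(D,R,Y): not NE [P1→B gives 7>0; P2→Q gives 7>2; P3→Z gives 10>3]
(D,R,Z): not NE [P1→B gives 8>0]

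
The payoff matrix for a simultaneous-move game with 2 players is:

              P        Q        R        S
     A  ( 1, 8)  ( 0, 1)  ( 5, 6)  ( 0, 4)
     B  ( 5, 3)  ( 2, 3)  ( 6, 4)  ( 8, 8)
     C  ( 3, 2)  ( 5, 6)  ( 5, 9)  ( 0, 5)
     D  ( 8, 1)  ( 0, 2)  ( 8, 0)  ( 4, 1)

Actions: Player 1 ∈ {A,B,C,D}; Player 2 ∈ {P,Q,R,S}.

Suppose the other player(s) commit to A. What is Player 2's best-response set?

u_2(P vs A) = 8
u_2(Q vs A) = 1
u_2(R vs A) = 6
u_2(S vs A) = 4
max payoff 8 at {P}

P2 best: {P}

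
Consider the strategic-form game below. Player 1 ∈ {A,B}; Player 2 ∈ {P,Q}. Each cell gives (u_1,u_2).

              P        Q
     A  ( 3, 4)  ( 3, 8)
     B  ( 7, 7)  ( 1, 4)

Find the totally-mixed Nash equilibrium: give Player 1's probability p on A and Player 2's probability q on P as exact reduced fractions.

(p,q) = (3/7, 1/3)

P1 indiff ⇒ q·3+(1-q)·3 = q·7+(1-q)·1 ⇒ q(-4) = (1-q)(-2) ⇒ q = 1/3
P2 indiff ⇒ p·4+(1-p)·7 = p·8+(1-p)·4 ⇒ p(-4) = (1-p)(-3) ⇒ p = 3/7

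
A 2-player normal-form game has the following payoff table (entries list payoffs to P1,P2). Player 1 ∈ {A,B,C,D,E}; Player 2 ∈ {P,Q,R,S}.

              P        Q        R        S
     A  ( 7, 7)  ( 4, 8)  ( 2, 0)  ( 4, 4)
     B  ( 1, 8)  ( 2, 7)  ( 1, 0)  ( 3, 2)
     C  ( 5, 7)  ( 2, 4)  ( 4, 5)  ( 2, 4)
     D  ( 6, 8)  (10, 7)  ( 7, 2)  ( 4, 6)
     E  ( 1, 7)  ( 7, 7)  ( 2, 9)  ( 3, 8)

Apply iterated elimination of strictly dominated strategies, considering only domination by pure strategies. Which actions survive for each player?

Survivors P1:{A,D} P2:{P,Q}

P1 drop B (A beats it: P:7>1 Q:4>2 R:2>1 S:4>3)
P1 drop C (D beats it: P:6>5 Q:10>2 R:7>4 S:4>2)
P1 drop E (D beats it: P:6>1 Q:10>7 R:7>2 S:4>3)
P2 drop R (P beats it: A:7>0 D:8>2)
P2 drop S (P beats it: A:7>4 D:8>6)
P1→{A,D} P2→{P,Q}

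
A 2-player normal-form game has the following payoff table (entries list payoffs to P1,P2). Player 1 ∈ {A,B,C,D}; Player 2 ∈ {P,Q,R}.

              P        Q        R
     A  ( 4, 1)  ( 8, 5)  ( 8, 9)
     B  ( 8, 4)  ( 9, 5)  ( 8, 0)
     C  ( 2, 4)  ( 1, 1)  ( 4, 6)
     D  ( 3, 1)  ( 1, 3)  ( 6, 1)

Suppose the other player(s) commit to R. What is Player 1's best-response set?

argmax u_1 = {A,B}

u_1(A vs R) = 8
u_1(B vs R) = 8
u_1(C vs R) = 4
u_1(D vs R) = 6
max payoff 8 at {A,B}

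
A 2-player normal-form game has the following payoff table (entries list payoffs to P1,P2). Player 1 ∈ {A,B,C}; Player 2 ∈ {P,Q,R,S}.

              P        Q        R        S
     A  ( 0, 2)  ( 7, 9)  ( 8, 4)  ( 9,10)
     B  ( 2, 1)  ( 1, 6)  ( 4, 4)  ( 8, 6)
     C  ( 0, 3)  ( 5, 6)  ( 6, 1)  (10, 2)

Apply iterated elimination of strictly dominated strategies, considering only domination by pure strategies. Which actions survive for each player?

Remaining: P1:{A,C} P2:{Q,S}

P2 drop P (Q beats it: A:9>2 B:6>1 C:6>3)
P1 drop B (A beats it: Q:7>1 R:8>4 S:9>8)
P2 drop R (Q beats it: A:9>4 C:6>1)
P1→{A,C} P2→{Q,S}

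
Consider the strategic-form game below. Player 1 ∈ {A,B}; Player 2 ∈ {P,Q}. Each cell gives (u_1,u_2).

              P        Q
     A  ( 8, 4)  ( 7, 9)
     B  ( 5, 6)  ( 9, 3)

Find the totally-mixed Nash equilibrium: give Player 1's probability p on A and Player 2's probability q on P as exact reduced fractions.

P1 indiff ⇒ q·8+(1-q)·7 = q·5+(1-q)·9 ⇒ q(3) = (1-q)(2) ⇒ q = 2/5
P2 indiff ⇒ p·4+(1-p)·6 = p·9+(1-p)·3 ⇒ p(-5) = (1-p)(-3) ⇒ p = 3/8

P1 mixes 3/8 on A; P2 mixes 2/5 on P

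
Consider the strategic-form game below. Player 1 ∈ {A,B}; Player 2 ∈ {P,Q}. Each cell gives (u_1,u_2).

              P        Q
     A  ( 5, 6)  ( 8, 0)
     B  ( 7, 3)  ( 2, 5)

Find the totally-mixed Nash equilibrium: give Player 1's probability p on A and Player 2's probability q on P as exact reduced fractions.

(p,q) = (1/4, 3/4)

P1 indiff ⇒ q·5+(1-q)·8 = q·7+(1-q)·2 ⇒ q(-2) = (1-q)(-6) ⇒ q = 3/4
P2 indiff ⇒ p·6+(1-p)·3 = p·0+(1-p)·5 ⇒ p(6) = (1-p)(2) ⇒ p = 1/4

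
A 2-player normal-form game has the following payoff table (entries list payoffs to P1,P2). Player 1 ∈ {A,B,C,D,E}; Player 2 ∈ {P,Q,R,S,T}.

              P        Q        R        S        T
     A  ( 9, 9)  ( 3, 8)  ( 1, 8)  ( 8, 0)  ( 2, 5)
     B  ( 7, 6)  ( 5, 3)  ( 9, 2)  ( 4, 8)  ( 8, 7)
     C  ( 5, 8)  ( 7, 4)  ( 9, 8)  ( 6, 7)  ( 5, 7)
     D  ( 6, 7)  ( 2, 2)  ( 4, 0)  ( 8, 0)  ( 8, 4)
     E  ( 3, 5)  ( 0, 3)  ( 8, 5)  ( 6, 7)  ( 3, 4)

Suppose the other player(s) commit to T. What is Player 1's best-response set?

BR_1 = {B,D}

u_1(A vs T) = 2
u_1(B vs T) = 8
u_1(C vs T) = 5
u_1(D vs T) = 8
u_1(E vs T) = 3
max payoff 8 at {B,D}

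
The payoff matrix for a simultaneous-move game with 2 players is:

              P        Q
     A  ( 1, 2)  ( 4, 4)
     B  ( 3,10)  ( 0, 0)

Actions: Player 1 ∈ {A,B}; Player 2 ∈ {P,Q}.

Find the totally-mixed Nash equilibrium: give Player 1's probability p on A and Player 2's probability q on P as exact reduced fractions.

P1 mixes 5/6 on A; P2 mixes 2/3 on P

P1 indiff ⇒ q·1+(1-q)·4 = q·3+(1-q)·0 ⇒ q(-2) = (1-q)(-4) ⇒ q = 2/3
P2 indiff ⇒ p·2+(1-p)·10 = p·4+(1-p)·0 ⇒ p(-2) = (1-p)(-10) ⇒ p = 5/6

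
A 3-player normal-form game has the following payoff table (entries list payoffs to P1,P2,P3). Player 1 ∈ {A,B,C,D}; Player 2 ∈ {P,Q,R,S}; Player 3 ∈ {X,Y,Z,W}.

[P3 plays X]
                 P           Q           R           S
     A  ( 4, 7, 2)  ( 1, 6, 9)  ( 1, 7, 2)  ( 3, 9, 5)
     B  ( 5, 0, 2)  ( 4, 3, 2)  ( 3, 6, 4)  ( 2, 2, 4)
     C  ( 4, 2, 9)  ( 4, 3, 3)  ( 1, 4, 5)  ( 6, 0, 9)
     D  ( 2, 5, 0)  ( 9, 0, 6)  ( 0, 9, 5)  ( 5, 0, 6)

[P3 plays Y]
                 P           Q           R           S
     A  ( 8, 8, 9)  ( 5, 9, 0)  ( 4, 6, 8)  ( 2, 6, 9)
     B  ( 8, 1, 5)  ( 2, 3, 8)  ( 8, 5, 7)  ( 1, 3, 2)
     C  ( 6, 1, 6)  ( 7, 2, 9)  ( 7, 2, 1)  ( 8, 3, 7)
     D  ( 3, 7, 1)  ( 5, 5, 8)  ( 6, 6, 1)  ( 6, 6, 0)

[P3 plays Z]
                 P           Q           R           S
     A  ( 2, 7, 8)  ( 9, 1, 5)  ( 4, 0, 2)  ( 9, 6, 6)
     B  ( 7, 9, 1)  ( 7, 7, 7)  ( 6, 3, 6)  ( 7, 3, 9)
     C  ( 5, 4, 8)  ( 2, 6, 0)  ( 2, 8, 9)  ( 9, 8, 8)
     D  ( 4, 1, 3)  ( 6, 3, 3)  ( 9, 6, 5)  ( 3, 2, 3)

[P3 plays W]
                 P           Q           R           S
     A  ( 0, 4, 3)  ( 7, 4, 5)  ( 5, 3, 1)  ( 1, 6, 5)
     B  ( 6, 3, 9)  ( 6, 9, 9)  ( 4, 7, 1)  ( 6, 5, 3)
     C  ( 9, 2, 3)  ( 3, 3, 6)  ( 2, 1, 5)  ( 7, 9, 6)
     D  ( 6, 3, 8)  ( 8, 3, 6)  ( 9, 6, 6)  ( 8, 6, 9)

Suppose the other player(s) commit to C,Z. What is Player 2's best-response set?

u_2(P vs C,Z) = 4
u_2(Q vs C,Z) = 6
u_2(R vs C,Z) = 8
u_2(S vs C,Z) = 8
max payoff 8 at {R,S}

BR_2 = {R,S}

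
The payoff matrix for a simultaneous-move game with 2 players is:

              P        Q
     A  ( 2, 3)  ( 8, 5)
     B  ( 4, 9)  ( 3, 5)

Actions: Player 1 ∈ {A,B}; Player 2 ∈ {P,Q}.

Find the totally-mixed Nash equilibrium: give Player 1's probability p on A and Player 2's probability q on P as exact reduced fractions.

P1 indiff ⇒ q·2+(1-q)·8 = q·4+(1-q)·3 ⇒ q(-2) = (1-q)(-5) ⇒ q = 5/7
P2 indiff ⇒ p·3+(1-p)·9 = p·5+(1-p)·5 ⇒ p(-2) = (1-p)(-4) ⇒ p = 2/3

(p,q) = (2/3, 5/7)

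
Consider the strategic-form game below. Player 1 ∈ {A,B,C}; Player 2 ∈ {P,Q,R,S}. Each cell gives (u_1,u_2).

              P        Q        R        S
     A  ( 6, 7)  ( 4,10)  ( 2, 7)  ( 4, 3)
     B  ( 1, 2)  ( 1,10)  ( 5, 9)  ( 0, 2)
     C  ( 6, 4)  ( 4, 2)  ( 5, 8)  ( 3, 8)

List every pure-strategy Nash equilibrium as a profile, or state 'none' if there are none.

(A,P): not NE [P2→Q gives 10>7]
(A,Q): NE
(A,R): not NE [P1→C gives 5>2; P2→Q gives 10>7]
(A,S): not NE [P2→Q gives 10>3]
(B,P): not NE [P1→C gives 6>1; P2→Q gives 10>2]
(B,Q): not NE [P1→C gives 4>1]
(B,R): not NE [P2→Q gives 10>9]
(B,S): not NE [P1→A gives 4>0; P2→Q gives 10>2]
(C,P): not NE [P2→S gives 8>4]
(C,Q): not NE [P2→S gives 8>2]
(C,R): NE
(C,S): not NE [P1→A gives 4>3]

Nash profiles: (A,Q), (C,R)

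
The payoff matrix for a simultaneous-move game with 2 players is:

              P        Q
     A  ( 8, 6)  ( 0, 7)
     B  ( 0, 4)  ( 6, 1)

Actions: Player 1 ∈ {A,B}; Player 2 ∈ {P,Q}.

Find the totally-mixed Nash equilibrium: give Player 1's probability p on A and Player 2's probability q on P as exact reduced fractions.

(p,q) = (3/4, 3/7)

P1 indiff ⇒ q·8+(1-q)·0 = q·0+(1-q)·6 ⇒ q(8) = (1-q)(6) ⇒ q = 3/7
P2 indiff ⇒ p·6+(1-p)·4 = p·7+(1-p)·1 ⇒ p(-1) = (1-p)(-3) ⇒ p = 3/4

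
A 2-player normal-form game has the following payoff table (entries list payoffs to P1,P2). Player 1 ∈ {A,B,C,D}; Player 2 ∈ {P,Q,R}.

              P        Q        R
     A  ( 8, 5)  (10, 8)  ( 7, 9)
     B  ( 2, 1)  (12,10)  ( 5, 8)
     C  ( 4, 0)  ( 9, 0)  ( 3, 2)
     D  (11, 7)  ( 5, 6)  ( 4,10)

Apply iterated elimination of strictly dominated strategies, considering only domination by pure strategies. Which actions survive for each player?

IESDS → P1:{A,B} P2:{Q,R}

P1 drop C (A beats it: P:8>4 Q:10>9 R:7>3)
P2 drop P (R beats it: A:9>5 B:8>1 D:10>7)
P1 drop D (A beats it: Q:10>5 R:7>4)
P1→{A,B} P2→{Q,R}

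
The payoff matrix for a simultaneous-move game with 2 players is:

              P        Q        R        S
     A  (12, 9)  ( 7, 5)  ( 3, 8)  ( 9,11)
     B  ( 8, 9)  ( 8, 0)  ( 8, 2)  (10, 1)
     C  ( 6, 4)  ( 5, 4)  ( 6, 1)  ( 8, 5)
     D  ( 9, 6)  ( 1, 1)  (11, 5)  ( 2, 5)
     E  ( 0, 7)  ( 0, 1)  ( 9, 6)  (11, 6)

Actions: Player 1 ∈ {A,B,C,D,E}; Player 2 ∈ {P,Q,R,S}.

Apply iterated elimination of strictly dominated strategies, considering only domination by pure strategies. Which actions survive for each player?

IESDS → P1:{A,B,E} P2:{P,S}

P1 drop C (B beats it: P:8>6 Q:8>5 R:8>6 S:10>8)
P2 drop Q (P beats it: A:9>5 B:9>0 D:6>1 E:7>1)
P2 drop R (P beats it: A:9>8 B:9>2 D:6>5 E:7>6)
P1 drop D (A beats it: P:12>9 S:9>2)
P1→{A,B,E} P2→{P,S}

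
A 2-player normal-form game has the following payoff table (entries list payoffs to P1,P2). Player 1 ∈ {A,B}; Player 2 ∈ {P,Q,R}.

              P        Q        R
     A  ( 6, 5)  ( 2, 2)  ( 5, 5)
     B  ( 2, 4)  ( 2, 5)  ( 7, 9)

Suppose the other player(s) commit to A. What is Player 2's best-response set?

u_2(P vs A) = 5
u_2(Q vs A) = 2
u_2(R vs A) = 5
max payoff 5 at {P,R}

BR_2 = {P,R}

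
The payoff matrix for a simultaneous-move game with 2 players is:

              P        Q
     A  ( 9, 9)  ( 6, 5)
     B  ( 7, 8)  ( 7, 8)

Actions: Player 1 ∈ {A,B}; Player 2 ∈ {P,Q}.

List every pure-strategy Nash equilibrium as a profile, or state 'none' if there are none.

Nash profiles: (A,P), (B,Q)

(A,P): NE
(A,Q): not NE [P1→B gives 7>6; P2→P gives 9>5]
(B,P): not NE [P1→A gives 9>7]
(B,Q): NE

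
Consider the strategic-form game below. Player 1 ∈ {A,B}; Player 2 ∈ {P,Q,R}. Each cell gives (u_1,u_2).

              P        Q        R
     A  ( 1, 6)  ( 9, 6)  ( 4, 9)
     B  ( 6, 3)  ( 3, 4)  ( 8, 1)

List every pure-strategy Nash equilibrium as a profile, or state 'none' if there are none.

PSNE: ∅

(A,P): not NE [P1→B gives 6>1; P2→R gives 9>6]
(A,Q): not NE [P2→R gives 9>6]
(A,R): not NE [P1→B gives 8>4]
(B,P): not NE [P2→Q gives 4>3]
(B,Q): not NE [P1→A gives 9>3]
(B,R): not NE [P2→Q gives 4>1]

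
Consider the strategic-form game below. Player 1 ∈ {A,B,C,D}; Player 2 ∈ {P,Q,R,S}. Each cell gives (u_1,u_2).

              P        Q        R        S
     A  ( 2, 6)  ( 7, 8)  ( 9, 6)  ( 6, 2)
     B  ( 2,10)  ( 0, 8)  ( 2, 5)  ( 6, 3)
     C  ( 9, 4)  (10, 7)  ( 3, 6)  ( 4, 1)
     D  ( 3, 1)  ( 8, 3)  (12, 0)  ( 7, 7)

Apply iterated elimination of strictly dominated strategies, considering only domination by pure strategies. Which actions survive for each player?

IESDS → P1:{C,D} P2:{Q,S}

P1 drop A (D beats it: P:3>2 Q:8>7 R:12>9 S:7>6)
P1 drop B (D beats it: P:3>2 Q:8>0 R:12>2 S:7>6)
P2 drop P (Q beats it: C:7>4 D:3>1)
P2 drop R (Q beats it: C:7>6 D:3>0)
P1→{C,D} P2→{Q,S}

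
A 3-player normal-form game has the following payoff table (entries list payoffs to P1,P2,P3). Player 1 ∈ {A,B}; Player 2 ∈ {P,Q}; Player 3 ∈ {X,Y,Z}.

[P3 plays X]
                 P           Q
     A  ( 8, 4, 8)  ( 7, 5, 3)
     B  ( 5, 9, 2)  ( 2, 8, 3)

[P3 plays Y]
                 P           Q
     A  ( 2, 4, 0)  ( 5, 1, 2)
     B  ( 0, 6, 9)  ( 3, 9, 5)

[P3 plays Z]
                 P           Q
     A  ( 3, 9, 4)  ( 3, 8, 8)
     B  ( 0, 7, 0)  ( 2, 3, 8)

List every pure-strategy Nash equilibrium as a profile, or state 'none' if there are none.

(A,P,X): not NE [P2→Q gives 5>4]
(A,P,Y): not NE [P3→X gives 8>0]
(A,P,Z): not NE [P3→X gives 8>4]
(A,Q,X): not NE [P3→Z gives 8>3]
(A,Q,Y): not NE [P2→P gives 4>1; P3→Z gives 8>2]
(A,Q,Z): not NE [P2→P gives 9>8]
(B,P,X): not NE [P1→A gives 8>5; P3→Y gives 9>2]
(B,P,Y): not NE [P1→A gives 2>0; P2→Q gives 9>6]
(B,P,Z): not NE [P1→A gives 3>0; P3→Y gives 9>0]
(B,Q,X): not NE [P1→A gives 7>2; P2→P gives 9>8; P3→Z gives 8>3]
(B,Q,Y): not NE [P1→A gives 5>3; P3→Z gives 8>5]
(B,Q,Z): not NE [P1→A gives 3>2; P2→P gives 7>3]

PSNE: ∅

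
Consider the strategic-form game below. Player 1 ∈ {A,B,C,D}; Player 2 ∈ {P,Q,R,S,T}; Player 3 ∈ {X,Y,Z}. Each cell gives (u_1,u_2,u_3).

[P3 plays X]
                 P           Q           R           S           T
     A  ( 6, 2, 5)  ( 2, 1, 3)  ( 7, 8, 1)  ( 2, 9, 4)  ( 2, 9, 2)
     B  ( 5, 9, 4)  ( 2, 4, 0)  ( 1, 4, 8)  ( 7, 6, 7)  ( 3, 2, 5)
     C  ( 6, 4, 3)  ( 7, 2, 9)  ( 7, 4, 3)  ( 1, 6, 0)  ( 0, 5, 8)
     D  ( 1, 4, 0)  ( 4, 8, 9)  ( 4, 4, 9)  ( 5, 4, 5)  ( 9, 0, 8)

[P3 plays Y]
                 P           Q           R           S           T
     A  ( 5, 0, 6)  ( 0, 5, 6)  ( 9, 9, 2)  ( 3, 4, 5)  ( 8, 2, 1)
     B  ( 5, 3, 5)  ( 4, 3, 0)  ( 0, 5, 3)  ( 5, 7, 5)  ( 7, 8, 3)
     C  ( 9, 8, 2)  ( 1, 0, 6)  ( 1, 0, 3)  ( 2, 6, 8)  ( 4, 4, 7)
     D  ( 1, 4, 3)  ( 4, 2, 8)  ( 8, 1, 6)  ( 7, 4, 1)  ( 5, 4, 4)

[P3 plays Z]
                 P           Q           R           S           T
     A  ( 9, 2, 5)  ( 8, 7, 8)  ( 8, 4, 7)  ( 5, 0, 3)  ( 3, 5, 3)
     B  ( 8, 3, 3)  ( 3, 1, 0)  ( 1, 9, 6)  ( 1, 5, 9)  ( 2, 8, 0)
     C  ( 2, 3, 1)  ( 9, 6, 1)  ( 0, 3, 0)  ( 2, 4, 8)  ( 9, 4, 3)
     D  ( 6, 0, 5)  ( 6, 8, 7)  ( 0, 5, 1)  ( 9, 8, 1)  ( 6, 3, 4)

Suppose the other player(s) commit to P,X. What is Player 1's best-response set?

P1 best: {A,C}

u_1(A vs P,X) = 6
u_1(B vs P,X) = 5
u_1(C vs P,X) = 6
u_1(D vs P,X) = 1
max payoff 6 at {A,C}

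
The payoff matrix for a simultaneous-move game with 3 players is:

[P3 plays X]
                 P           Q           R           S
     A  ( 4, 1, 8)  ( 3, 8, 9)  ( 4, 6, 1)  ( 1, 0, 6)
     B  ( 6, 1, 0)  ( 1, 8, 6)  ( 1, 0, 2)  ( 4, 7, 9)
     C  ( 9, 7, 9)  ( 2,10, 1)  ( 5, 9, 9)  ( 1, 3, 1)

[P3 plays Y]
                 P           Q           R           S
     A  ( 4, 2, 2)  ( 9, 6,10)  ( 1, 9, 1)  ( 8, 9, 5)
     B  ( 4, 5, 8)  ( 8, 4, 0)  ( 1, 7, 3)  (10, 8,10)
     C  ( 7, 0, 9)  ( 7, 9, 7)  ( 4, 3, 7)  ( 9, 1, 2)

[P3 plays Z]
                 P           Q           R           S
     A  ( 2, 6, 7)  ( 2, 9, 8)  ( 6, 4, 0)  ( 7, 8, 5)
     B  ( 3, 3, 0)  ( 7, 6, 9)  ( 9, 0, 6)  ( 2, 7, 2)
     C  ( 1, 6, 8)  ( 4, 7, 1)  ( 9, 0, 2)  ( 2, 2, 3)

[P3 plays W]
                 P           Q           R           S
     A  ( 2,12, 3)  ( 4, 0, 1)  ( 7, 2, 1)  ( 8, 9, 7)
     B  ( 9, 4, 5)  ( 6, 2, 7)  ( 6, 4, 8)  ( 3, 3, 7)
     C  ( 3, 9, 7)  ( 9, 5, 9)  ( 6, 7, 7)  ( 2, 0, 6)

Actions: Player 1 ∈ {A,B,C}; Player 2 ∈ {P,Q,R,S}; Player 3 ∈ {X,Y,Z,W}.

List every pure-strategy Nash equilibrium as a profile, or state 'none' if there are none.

NE set: (B,S,Y)

(A,P,X): not NE [P1→C gives 9>4; P2→Q gives 8>1]
(A,P,Y): not NE [P1→C gives 7>4; P2→S gives 9>2; P3→X gives 8>2]
(A,P,Z): not NE [P1→B gives 3>2; P2→Q gives 9>6; P3→X gives 8>7]
(A,P,W): not NE [P1→B gives 9>2; P3→X gives 8>3]
(A,Q,X): not NE [P3→Y gives 10>9]
(A,Q,Y): not NE [P2→S gives 9>6]
(A,Q,Z): not NE [P1→B gives 7>2; P3→Y gives 10>8]
(A,Q,W): not NE [P1→C gives 9>4; P2→P gives 12>0; P3→Y gives 10>1]
(A,R,X): not NE [P1→C gives 5>4; P2→Q gives 8>6]
(A,R,Y): not NE [P1→C gives 4>1]
(A,R,Z): not NE [P1→C gives 9>6; P2→Q gives 9>4; P3→W gives 1>0]
(A,R,W): not NE [P2→P gives 12>2]
(A,S,X): not NE [P1→B gives 4>1; P2→Q gives 8>0; P3→W gives 7>6]
(A,S,Y): not NE [P1→B gives 10>8; P3→W gives 7>5]
(A,S,Z): not NE [P2→Q gives 9>8; P3→W gives 7>5]
(A,S,W): not NE [P2→P gives 12>9]
(B,P,X): not NE [P1→C gives 9>6; P2→Q gives 8>1; P3→Y gives 8>0]
(B,P,Y): not NE [P1→C gives 7>4; P2→S gives 8>5]
(B,P,Z): not NE [P2→S gives 7>3; P3→Y gives 8>0]
(B,P,W): not NE [P3→Y gives 8>5]
(B,Q,X): not NE [P1→A gives 3>1; P3→Z gives 9>6]
(B,Q,Y): not NE [P1→A gives 9>8; P2→S gives 8>4; P3→Z gives 9>0]
(B,Q,Z): not NE [P2→S gives 7>6]
(B,Q,W): not NE [P1→C gives 9>6; P2→R gives 4>2; P3→Z gives 9>7]
(B,R,X): not NE [P1→C gives 5>1; P2→Q gives 8>0; P3→W gives 8>2]
(B,R,Y): not NE [P1→C gives 4>1; P2→S gives 8>7; P3→W gives 8>3]
(B,R,Z): not NE [P2→S gives 7>0; P3→W gives 8>6]
(B,R,W): not NE [P1→A gives 7>6]
(B,S,X): not NE [P2→Q gives 8>7; P3→Y gives 10>9]
(B,S,Y): NE
(B,S,Z): not NE [P1→A gives 7>2; P3→Y gives 10>2]
(B,S,W): not NE [P1→A gives 8>3; P2→R gives 4>3; P3→Y gives 10>7]
(C,P,X): not NE [P2→Q gives 10>7]
(C,P,Y): not NE [P2→Q gives 9>0]
(C,P,Z): not NE [P1→B gives 3>1; P2→Q gives 7>6; P3→Y gives 9>8]
(C,P,W): not NE [P1→B gives 9>3; P3→Y gives 9>7]
(C,Q,X): not NE [P1→A gives 3>2; P3→W gives 9>1]
(C,Q,Y): not NE [P1→A gives 9>7; P3→W gives 9>7]
(C,Q,Z): not NE [P1→B gives 7>4; P3→W gives 9>1]
(C,Q,W): not NE [P2→P gives 9>5]
(C,R,X): not NE [P2→Q gives 10>9]
(C,R,Y): not NE [P2→Q gives 9>3; P3→X gives 9>7]
(C,R,Z): not NE [P2→Q gives 7>0; P3→X gives 9>2]
(C,R,W): not NE [P1→A gives 7>6; P2→P gives 9>7; P3→X gives 9>7]
(C,S,X): not NE [P1→B gives 4>1; P2→Q gives 10>3; P3→W gives 6>1]
(C,S,Y): not NE [P1→B gives 10>9; P2→Q gives 9>1; P3→W gives 6>2]
(C,S,Z): not NE [P1→A gives 7>2; P2→Q gives 7>2; P3→W gives 6>3]
(C,S,W): not NE [P1→A gives 8>2; P2→P gives 9>0]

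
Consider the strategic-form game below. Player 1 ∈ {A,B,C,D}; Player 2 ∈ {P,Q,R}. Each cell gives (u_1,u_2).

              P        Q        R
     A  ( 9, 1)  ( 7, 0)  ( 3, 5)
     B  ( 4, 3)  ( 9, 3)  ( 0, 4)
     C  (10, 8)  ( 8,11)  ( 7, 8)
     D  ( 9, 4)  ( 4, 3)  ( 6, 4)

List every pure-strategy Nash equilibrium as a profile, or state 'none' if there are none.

(A,P): not NE [P1→C gives 10>9; P2→R gives 5>1]
(A,Q): not NE [P1→B gives 9>7; P2→R gives 5>0]
(A,R): not NE [P1→C gives 7>3]
(B,P): not NE [P1→C gives 10>4; P2→R gives 4>3]
(B,Q): not NE [P2→R gives 4>3]
(B,R): not NE [P1→C gives 7>0]
(C,P): not NE [P2→Q gives 11>8]
(C,Q): not NE [P1→B gives 9>8]
(C,R): not NE [P2→Q gives 11>8]
(D,P): not NE [P1→C gives 10>9]
(D,Q): not NE [P1→B gives 9>4; P2→R gives 4>3]
(D,R): not NE [P1→C gives 7>6]

No pure NE.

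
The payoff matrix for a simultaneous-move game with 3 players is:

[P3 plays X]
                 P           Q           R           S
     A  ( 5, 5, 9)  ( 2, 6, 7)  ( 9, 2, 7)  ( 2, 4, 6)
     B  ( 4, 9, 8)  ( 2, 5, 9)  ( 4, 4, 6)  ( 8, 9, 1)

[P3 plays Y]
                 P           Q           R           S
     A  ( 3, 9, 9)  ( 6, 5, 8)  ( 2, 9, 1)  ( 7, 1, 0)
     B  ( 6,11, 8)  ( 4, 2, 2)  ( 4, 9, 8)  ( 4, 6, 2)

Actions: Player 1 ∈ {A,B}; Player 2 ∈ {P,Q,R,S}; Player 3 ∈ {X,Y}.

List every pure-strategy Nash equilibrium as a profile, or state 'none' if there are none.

(A,P,X): not NE [P2→Q gives 6>5]
(A,P,Y): not NE [P1→B gives 6>3]
(A,Q,X): not NE [P3→Y gives 8>7]
(A,Q,Y): not NE [P2→R gives 9>5]
(A,R,X): not NE [P2→Q gives 6>2]
(A,R,Y): not NE [P1→B gives 4>2; P3→X gives 7>1]
(A,S,X): not NE [P1→B gives 8>2; P2→Q gives 6>4]
(A,S,Y): not NE [P2→R gives 9>1; P3→X gives 6>0]
(B,P,X): not NE [P1→A gives 5>4]
(B,P,Y): NE
(B,Q,X): not NE [P2→S gives 9>5]
(B,Q,Y): not NE [P1→A gives 6>4; P2→P gives 11>2; P3→X gives 9>2]
(B,R,X): not NE [P1→A gives 9>4; P2→S gives 9>4; P3→Y gives 8>6]
(B,R,Y): not NE [P2→P gives 11>9]
(B,S,X): not NE [P3→Y gives 2>1]
(B,S,Y): not NE [P1→A gives 7>4; P2→P gives 11>6]

Nash profiles: (B,P,Y)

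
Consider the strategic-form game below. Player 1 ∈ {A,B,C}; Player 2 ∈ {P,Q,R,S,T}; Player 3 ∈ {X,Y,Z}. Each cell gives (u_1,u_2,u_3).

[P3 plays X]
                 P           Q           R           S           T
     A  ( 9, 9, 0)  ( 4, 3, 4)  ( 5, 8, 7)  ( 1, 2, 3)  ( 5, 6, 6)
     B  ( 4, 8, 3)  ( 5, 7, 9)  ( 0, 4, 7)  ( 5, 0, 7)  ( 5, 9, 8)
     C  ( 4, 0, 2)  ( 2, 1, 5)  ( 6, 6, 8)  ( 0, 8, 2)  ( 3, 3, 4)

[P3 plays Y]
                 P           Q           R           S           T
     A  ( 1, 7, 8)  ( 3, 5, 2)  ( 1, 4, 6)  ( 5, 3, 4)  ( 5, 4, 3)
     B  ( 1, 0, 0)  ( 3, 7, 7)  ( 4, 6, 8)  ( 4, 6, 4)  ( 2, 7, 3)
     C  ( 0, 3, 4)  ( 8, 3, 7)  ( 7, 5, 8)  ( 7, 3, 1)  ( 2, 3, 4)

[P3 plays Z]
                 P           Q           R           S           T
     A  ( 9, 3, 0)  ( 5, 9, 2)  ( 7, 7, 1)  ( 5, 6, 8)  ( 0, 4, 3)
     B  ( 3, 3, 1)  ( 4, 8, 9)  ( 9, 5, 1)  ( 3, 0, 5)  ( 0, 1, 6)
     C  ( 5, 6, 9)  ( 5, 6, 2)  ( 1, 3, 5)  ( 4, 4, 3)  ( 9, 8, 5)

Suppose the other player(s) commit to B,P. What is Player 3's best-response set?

u_3(X vs B,P) = 3
u_3(Y vs B,P) = 0
u_3(Z vs B,P) = 1
max payoff 3 at {X}

BR_3 = {X}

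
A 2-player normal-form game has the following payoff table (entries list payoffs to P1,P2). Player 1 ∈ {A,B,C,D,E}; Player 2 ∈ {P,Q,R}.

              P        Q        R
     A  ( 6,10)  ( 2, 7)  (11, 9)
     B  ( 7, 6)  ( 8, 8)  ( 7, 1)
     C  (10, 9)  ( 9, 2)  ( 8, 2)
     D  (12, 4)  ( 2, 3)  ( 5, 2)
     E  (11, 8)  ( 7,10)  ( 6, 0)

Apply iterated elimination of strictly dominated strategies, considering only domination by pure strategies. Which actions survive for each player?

IESDS → P1:{C,D,E} P2:{P,Q}

P1 drop B (C beats it: P:10>7 Q:9>8 R:8>7)
P2 drop R (P beats it: A:10>9 C:9>2 D:4>2 E:8>0)
P1 drop A (C beats it: P:10>6 Q:9>2)
P1→{C,D,E} P2→{P,Q}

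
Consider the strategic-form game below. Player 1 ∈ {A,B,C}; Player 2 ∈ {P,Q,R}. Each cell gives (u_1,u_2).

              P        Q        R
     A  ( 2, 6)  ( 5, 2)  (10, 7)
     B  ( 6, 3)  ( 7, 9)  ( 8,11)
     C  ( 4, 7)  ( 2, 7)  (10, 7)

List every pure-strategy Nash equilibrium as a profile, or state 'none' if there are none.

(A,P): not NE [P1→B gives 6>2; P2→R gives 7>6]
(A,Q): not NE [P1→B gives 7>5; P2→R gives 7>2]
(A,R): NE
(B,P): not NE [P2→R gives 11>3]
(B,Q): not NE [P2→R gives 11>9]
(B,R): not NE [P1→C gives 10>8]
(C,P): not NE [P1→B gives 6>4]
(C,Q): not NE [P1→B gives 7>2]
(C,R): NE

NE set: (A,R), (C,R)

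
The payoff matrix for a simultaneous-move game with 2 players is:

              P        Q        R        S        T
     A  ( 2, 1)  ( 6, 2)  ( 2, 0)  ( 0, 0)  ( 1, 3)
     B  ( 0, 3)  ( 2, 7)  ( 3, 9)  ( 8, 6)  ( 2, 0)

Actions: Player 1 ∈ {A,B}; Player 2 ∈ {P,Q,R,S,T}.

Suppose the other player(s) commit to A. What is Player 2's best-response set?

BR_2 = {T}

u_2(P vs A) = 1
u_2(Q vs A) = 2
u_2(R vs A) = 0
u_2(S vs A) = 0
u_2(T vs A) = 3
max payoff 3 at {T}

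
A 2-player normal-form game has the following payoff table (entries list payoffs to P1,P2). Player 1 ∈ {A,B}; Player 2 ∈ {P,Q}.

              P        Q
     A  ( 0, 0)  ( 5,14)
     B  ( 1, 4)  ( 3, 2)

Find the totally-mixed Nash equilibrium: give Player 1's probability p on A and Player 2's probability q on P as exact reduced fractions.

P1 mixes 1/8 on A; P2 mixes 2/3 on P

P1 indiff ⇒ q·0+(1-q)·5 = q·1+(1-q)·3 ⇒ q(-1) = (1-q)(-2) ⇒ q = 2/3
P2 indiff ⇒ p·0+(1-p)·4 = p·14+(1-p)·2 ⇒ p(-14) = (1-p)(-2) ⇒ p = 1/8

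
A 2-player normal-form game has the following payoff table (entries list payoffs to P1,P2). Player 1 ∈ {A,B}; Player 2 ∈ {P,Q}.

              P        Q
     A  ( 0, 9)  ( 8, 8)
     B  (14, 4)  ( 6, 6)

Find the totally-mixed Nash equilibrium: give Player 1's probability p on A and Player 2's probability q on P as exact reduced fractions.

(p,q) = (2/3, 1/8)

P1 indiff ⇒ q·0+(1-q)·8 = q·14+(1-q)·6 ⇒ q(-14) = (1-q)(-2) ⇒ q = 1/8
P2 indiff ⇒ p·9+(1-p)·4 = p·8+(1-p)·6 ⇒ p(1) = (1-p)(2) ⇒ p = 2/3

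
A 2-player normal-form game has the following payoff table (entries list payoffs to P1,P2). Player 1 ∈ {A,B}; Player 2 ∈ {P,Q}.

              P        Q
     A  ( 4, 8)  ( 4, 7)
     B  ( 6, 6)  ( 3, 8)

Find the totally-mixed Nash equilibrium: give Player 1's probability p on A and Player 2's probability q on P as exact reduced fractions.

P1 indiff ⇒ q·4+(1-q)·4 = q·6+(1-q)·3 ⇒ q(-2) = (1-q)(-1) ⇒ q = 1/3
P2 indiff ⇒ p·8+(1-p)·6 = p·7+(1-p)·8 ⇒ p(1) = (1-p)(2) ⇒ p = 2/3

P1 mixes 2/3 on A; P2 mixes 1/3 on P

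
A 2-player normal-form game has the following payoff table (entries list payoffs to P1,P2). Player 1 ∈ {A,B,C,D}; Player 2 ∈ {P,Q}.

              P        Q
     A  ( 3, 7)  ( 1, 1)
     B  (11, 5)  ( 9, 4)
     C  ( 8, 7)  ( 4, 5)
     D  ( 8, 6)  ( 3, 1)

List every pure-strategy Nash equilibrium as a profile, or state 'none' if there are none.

(A,P): not NE [P1→B gives 11>3]
(A,Q): not NE [P1→B gives 9>1; P2→P gives 7>1]
(B,P): NE
(B,Q): not NE [P2→P gives 5>4]
(C,P): not NE [P1→B gives 11>8]
(C,Q): not NE [P1→B gives 9>4; P2→P gives 7>5]
(D,P): not NE [P1→B gives 11>8]
(D,Q): not NE [P1→B gives 9>3; P2→P gives 6>1]

Nash profiles: (B,P)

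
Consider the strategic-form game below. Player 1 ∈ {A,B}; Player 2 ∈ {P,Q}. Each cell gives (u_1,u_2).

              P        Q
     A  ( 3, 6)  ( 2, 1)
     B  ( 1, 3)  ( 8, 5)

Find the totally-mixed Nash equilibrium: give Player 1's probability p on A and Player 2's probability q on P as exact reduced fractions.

P1 indiff ⇒ q·3+(1-q)·2 = q·1+(1-q)·8 ⇒ q(2) = (1-q)(6) ⇒ q = 3/4
P2 indiff ⇒ p·6+(1-p)·3 = p·1+(1-p)·5 ⇒ p(5) = (1-p)(2) ⇒ p = 2/7

p=2/7, q=3/4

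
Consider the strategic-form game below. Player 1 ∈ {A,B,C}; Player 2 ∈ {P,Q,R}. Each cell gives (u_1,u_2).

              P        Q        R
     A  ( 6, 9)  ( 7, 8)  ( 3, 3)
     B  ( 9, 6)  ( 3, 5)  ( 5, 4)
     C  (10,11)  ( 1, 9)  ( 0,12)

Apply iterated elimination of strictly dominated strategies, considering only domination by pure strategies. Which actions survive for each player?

Survivors P1:{B,C} P2:{P,R}

P2 drop Q (P beats it: A:9>8 B:6>5 C:11>9)
P1 drop A (B beats it: P:9>6 R:5>3)
P1→{B,C} P2→{P,R}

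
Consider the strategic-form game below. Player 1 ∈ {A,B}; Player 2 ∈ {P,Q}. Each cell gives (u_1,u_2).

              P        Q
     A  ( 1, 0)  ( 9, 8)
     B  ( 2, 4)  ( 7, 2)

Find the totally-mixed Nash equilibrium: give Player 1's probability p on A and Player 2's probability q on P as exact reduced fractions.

p=1/5, q=2/3

P1 indiff ⇒ q·1+(1-q)·9 = q·2+(1-q)·7 ⇒ q(-1) = (1-q)(-2) ⇒ q = 2/3
P2 indiff ⇒ p·0+(1-p)·4 = p·8+(1-p)·2 ⇒ p(-8) = (1-p)(-2) ⇒ p = 1/5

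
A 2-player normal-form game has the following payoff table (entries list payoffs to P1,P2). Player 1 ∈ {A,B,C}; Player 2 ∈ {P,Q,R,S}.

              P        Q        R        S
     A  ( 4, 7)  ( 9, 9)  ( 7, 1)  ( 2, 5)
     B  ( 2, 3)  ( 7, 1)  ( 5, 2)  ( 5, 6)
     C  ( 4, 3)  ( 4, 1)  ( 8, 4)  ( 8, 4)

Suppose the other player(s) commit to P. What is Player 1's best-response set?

argmax u_1 = {A,C}

u_1(A vs P) = 4
u_1(B vs P) = 2
u_1(C vs P) = 4
max payoff 4 at {A,C}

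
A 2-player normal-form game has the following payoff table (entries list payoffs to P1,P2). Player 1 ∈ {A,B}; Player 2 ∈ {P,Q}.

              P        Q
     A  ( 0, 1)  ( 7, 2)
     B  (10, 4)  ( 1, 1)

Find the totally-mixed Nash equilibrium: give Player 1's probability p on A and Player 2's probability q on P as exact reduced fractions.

p=3/4, q=3/8

P1 indiff ⇒ q·0+(1-q)·7 = q·10+(1-q)·1 ⇒ q(-10) = (1-q)(-6) ⇒ q = 3/8
P2 indiff ⇒ p·1+(1-p)·4 = p·2+(1-p)·1 ⇒ p(-1) = (1-p)(-3) ⇒ p = 3/4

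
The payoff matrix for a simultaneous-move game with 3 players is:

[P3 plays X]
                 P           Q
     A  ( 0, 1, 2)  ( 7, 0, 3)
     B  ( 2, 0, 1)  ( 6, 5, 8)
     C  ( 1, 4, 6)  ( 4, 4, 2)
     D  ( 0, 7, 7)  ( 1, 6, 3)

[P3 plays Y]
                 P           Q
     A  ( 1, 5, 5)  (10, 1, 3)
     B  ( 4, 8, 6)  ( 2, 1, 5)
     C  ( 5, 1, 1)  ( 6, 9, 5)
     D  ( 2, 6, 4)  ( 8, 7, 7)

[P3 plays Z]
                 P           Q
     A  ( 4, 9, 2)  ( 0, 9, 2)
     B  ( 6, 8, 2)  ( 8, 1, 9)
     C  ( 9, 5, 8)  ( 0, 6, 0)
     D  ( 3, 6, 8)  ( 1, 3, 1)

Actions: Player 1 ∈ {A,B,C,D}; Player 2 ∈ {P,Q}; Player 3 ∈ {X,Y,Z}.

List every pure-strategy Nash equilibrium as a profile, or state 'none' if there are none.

No pure NE.

(A,P,X): not NE [P1→B gives 2>0; P3→Y gives 5>2]
(A,P,Y): not NE [P1→C gives 5>1]
(A,P,Z): not NE [P1→C gives 9>4; P3→Y gives 5>2]
(A,Q,X): not NE [P2→P gives 1>0]
(A,Q,Y): not NE [P2→P gives 5>1]
(A,Q,Z): not NE [P1→B gives 8>0; P3→Y gives 3>2]
(B,P,X): not NE [P2→Q gives 5>0; P3→Y gives 6>1]
(B,P,Y): not NE [P1→C gives 5>4]
(B,P,Z): not NE [P1→C gives 9>6; P3→Y gives 6>2]
(B,Q,X): not NE [P1→A gives 7>6; P3→Z gives 9>8]
(B,Q,Y): not NE [P1→A gives 10>2; P2→P gives 8>1; P3→Z gives 9>5]
(B,Q,Z): not NE [P2→P gives 8>1]
(C,P,X): not NE [P1→B gives 2>1; P3→Z gives 8>6]
(C,P,Y): not NE [P2→Q gives 9>1; P3→Z gives 8>1]
(C,P,Z): not NE [P2→Q gives 6>5]
(C,Q,X): not NE [P1→A gives 7>4; P3→Y gives 5>2]
(C,Q,Y): not NE [P1→A gives 10>6]
(C,Q,Z): not NE [P1→B gives 8>0; P3→Y gives 5>0]
(D,P,X): not NE [P1→B gives 2>0; P3→Z gives 8>7]
(D,P,Y): not NE [P1→C gives 5>2; P2→Q gives 7>6; P3→Z gives 8>4]
(D,P,Z): not NE [P1→C gives 9>3]
(D,Q,X): not NE [P1→A gives 7>1; P2→P gives 7>6; P3→Y gives 7>3]
(D,Q,Y): not NE [P1→A gives 10>8]
(D,Q,Z): not NE [P1→B gives 8>1; P2→P gives 6>3; P3→Y gives 7>1]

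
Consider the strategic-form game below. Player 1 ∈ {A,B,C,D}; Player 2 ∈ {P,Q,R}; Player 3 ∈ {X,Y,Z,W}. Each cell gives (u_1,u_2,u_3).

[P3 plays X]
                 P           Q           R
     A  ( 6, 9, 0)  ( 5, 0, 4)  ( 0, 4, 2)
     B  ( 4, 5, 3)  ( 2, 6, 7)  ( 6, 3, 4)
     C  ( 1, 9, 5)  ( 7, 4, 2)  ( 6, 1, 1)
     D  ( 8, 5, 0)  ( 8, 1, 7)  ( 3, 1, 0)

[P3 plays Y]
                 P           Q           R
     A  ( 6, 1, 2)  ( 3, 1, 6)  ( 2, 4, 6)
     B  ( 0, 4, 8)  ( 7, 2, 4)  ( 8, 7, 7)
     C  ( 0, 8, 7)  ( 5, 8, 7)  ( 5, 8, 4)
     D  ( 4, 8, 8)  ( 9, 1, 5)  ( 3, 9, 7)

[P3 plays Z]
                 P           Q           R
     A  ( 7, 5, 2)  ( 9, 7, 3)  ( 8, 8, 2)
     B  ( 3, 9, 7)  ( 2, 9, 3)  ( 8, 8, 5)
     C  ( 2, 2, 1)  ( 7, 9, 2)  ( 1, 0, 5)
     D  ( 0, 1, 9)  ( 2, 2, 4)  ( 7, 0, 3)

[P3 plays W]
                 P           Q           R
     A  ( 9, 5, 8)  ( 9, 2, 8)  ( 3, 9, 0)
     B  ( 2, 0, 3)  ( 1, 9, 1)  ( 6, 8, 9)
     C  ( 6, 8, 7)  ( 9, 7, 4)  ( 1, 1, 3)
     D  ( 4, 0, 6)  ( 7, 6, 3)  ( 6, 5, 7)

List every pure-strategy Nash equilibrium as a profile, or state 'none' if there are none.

PSNE: ∅

(A,P,X): not NE [P1→D gives 8>6; P3→W gives 8>0]
(A,P,Y): not NE [P2→R gives 4>1; P3→W gives 8>2]
(A,P,Z): not NE [P2→R gives 8>5; P3→W gives 8>2]
(A,P,W): not NE [P2→R gives 9>5]
(A,Q,X): not NE [P1→D gives 8>5; P2→P gives 9>0; P3→W gives 8>4]
(A,Q,Y): not NE [P1→D gives 9>3; P2→R gives 4>1; P3→W gives 8>6]
(A,Q,Z): not NE [P2→R gives 8>7; P3→W gives 8>3]
(A,Q,W): not NE [P2→R gives 9>2]
(A,R,X): not NE [P1→C gives 6>0; P2→P gives 9>4; P3→Y gives 6>2]
(A,R,Y): not NE [P1→B gives 8>2]
(A,R,Z): not NE [P3→Y gives 6>2]
(A,R,W): not NE [P1→D gives 6>3; P3→Y gives 6>0]
(B,P,X): not NE [P1→D gives 8>4; P2→Q gives 6>5; P3→Y gives 8>3]
(B,P,Y): not NE [P1→A gives 6>0; P2→R gives 7>4]
(B,P,Z): not NE [P1→A gives 7>3; P3→Y gives 8>7]
(B,P,W): not NE [P1→A gives 9>2; P2→Q gives 9>0; P3→Y gives 8>3]
(B,Q,X): not NE [P1→D gives 8>2]
(B,Q,Y): not NE [P1→D gives 9>7; P2→R gives 7>2; P3→X gives 7>4]
(B,Q,Z): not NE [P1→A gives 9>2; P3→X gives 7>3]
(B,Q,W): not NE [P1→C gives 9>1; P3→X gives 7>1]
(B,R,X): not NE [P2→Q gives 6>3; P3→W gives 9>4]
(B,R,Y): not NE [P3→W gives 9>7]
(B,R,Z): not NE [P2→Q gives 9>8; P3→W gives 9>5]
(B,R,W): not NE [P2→Q gives 9>8]
(C,P,X): not NE [P1→D gives 8>1; P3→W gives 7>5]
(C,P,Y): not NE [P1→A gives 6>0]
(C,P,Z): not NE [P1→A gives 7>2; P2→Q gives 9>2; P3→W gives 7>1]
(C,P,W): not NE [P1→A gives 9>6]
(C,Q,X): not NE [P1→D gives 8>7; P2→P gives 9>4; P3→Y gives 7>2]
(C,Q,Y): not NE [P1→D gives 9>5]
(C,Q,Z): not NE [P1→A gives 9>7; P3→Y gives 7>2]
(C,Q,W): not NE [P2→P gives 8>7; P3→Y gives 7>4]
(C,R,X): not NE [P2→P gives 9>1; P3→Z gives 5>1]
(C,R,Y): not NE [P1→B gives 8>5; P3→Z gives 5>4]
(C,R,Z): not NE [P1→B gives 8>1; P2→Q gives 9>0]
(C,R,W): not NE [P1→D gives 6>1; P2→P gives 8>1; P3→Z gives 5>3]
(D,P,X): not NE [P3→Z gives 9>0]
(D,P,Y): not NE [P1→A gives 6>4; P2→R gives 9>8; P3→Z gives 9>8]
(D,P,Z): not NE [P1→A gives 7>0; P2→Q gives 2>1]
(D,P,W): not NE [P1→A gives 9>4; P2→Q gives 6>0; P3→Z gives 9>6]
(D,Q,X): not NE [P2→P gives 5>1]
(D,Q,Y): not NE [P2→R gives 9>1; P3→X gives 7>5]
(D,Q,Z): not NE [P1→A gives 9>2; P3→X gives 7>4]
(D,Q,W): not NE [P1→C gives 9>7; P3→X gives 7>3]
(D,R,X): not NE [P1→C gives 6>3; P2→P gives 5>1; P3→W gives 7>0]
(D,R,Y): not NE [P1→B gives 8>3]
(D,R,Z): not NE [P1→B gives 8>7; P2→Q gives 2>0; P3→W gives 7>3]
(D,R,W): not NE [P2→Q gives 6>5]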